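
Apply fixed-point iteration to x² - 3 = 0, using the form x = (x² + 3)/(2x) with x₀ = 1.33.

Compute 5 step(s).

Equation: x² - 3 = 0
Fixed-point form: x = (x² + 3)/(2x)
x₀ = 1.33

x_1 = g(1.330000) = 1.792820
x_2 = g(1.792820) = 1.733081
x_3 = g(1.733081) = 1.732051
x_4 = g(1.732051) = 1.732051
x_5 = g(1.732051) = 1.732051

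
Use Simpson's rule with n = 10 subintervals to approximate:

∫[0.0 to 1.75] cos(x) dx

f(x) = cos(x)
a = 0.0, b = 1.75, n = 10
h = (b - a)/n = 0.175000

Simpson's rule: (h/3)[f(x₀) + 4f(x₁) + 2f(x₂) + ... + f(xₙ)]

x_0 = 0.0000, f(x_0) = 1.000000, coefficient = 1
x_1 = 0.1750, f(x_1) = 0.984727, coefficient = 4
x_2 = 0.3500, f(x_2) = 0.939373, coefficient = 2
x_3 = 0.5250, f(x_3) = 0.865324, coefficient = 4
x_4 = 0.7000, f(x_4) = 0.764842, coefficient = 2
x_5 = 0.8750, f(x_5) = 0.640997, coefficient = 4
x_6 = 1.0500, f(x_6) = 0.497571, coefficient = 2
x_7 = 1.2250, f(x_7) = 0.338946, coefficient = 4
x_8 = 1.4000, f(x_8) = 0.169967, coefficient = 2
x_9 = 1.5750, f(x_9) = -0.004204, coefficient = 4
x_10 = 1.7500, f(x_10) = -0.178246, coefficient = 1

I ≈ (0.175000/3) × 16.868419 = 0.983991
Exact value: 0.983986
Error: 0.000005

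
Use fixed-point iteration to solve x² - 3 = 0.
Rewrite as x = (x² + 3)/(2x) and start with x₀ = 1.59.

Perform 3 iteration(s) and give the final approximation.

Equation: x² - 3 = 0
Fixed-point form: x = (x² + 3)/(2x)
x₀ = 1.59

x_1 = g(1.590000) = 1.738396
x_2 = g(1.738396) = 1.732062
x_3 = g(1.732062) = 1.732051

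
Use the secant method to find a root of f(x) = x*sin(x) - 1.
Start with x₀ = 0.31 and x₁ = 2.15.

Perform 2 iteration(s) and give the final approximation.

f(x) = x*sin(x) - 1
x₀ = 0.31, x₁ = 2.15

Secant formula: x_{n+1} = x_n - f(x_n)(x_n - x_{n-1})/(f(x_n) - f(x_{n-1}))

Iteration 1:
  f(0.310000) = -0.905432
  f(2.150000) = 0.799332
  x_2 = 2.150000 - 0.799332×(2.150000 - 0.310000)/(0.799332 - (-0.905432))
       = 1.287258
Iteration 2:
  f(2.150000) = 0.799332
  f(1.287258) = 0.235860
  x_3 = 1.287258 - 0.235860×(1.287258 - 2.150000)/(0.235860 - 0.799332)
       = 0.926129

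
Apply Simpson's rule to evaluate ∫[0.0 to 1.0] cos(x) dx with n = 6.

f(x) = cos(x)
a = 0.0, b = 1.0, n = 6
h = (b - a)/n = 0.166667

Simpson's rule: (h/3)[f(x₀) + 4f(x₁) + 2f(x₂) + ... + f(xₙ)]

x_0 = 0.0000, f(x_0) = 1.000000, coefficient = 1
x_1 = 0.1667, f(x_1) = 0.986143, coefficient = 4
x_2 = 0.3333, f(x_2) = 0.944957, coefficient = 2
x_3 = 0.5000, f(x_3) = 0.877583, coefficient = 4
x_4 = 0.6667, f(x_4) = 0.785887, coefficient = 2
x_5 = 0.8333, f(x_5) = 0.672412, coefficient = 4
x_6 = 1.0000, f(x_6) = 0.540302, coefficient = 1

I ≈ (0.166667/3) × 15.146543 = 0.841475
Exact value: 0.841471
Error: 0.000004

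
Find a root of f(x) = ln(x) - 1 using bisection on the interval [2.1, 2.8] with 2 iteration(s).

f(x) = ln(x) - 1
Initial interval: [2.1, 2.8]

Iteration 1:
  c_1 = (2.100000 + 2.800000)/2 = 2.450000
  f(c_1) = f(2.450000) = -0.103912
  f(a) × f(c) ≥ 0, new interval: [2.450000, 2.800000]
Iteration 2:
  c_2 = (2.450000 + 2.800000)/2 = 2.625000
  f(c_2) = f(2.625000) = -0.034919
  f(a) × f(c) ≥ 0, new interval: [2.625000, 2.800000]

After 2 iteration(s), the approximation is c_2 = 2.625000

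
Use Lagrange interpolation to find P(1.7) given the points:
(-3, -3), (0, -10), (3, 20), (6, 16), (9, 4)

Lagrange interpolation formula:
P(x) = Σ yᵢ × Lᵢ(x)
where Lᵢ(x) = Π_{j≠i} (x - xⱼ)/(xᵢ - xⱼ)

L_0(1.7) = (1.7 - 0)/(-3 - 0) × (1.7 - 3)/(-3 - 3) × (1.7 - 6)/(-3 - 6) × (1.7 - 9)/(-3 - 9) = -0.035685
L_1(1.7) = (1.7 - (-3))/(0 - (-3)) × (1.7 - 3)/(0 - 3) × (1.7 - 6)/(0 - 6) × (1.7 - 9)/(0 - 9) = 0.394636
L_2(1.7) = (1.7 - (-3))/(3 - (-3)) × (1.7 - 0)/(3 - 0) × (1.7 - 6)/(3 - 6) × (1.7 - 9)/(3 - 9) = 0.774093
L_3(1.7) = (1.7 - (-3))/(6 - (-3)) × (1.7 - 0)/(6 - 0) × (1.7 - 3)/(6 - 3) × (1.7 - 9)/(6 - 9) = -0.156019
L_4(1.7) = (1.7 - (-3))/(9 - (-3)) × (1.7 - 0)/(9 - 0) × (1.7 - 3)/(9 - 3) × (1.7 - 6)/(9 - 6) = 0.022975

P(1.7) = (-3)×L_0(1.7) + (-10)×L_1(1.7) + 20×L_2(1.7) + 16×L_3(1.7) + 4×L_4(1.7)
P(1.7) = 9.238159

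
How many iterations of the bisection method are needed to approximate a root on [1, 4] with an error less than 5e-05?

We need (b-a)/2^n ≤ 5e-05
(4 - 1)/2^n ≤ 5e-05
3/2^n ≤ 5e-05
2^n ≥ 60000
n ≥ log₂(60000) = 15.87
n ≥ 16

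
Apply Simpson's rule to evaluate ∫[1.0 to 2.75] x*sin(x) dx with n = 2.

f(x) = x*sin(x)
a = 1.0, b = 2.75, n = 2
h = (b - a)/n = 0.875000

Simpson's rule: (h/3)[f(x₀) + 4f(x₁) + 2f(x₂) + ... + f(xₙ)]

x_0 = 1.0000, f(x_0) = 0.841471, coefficient = 1
x_1 = 1.8750, f(x_1) = 1.788911, coefficient = 4
x_2 = 2.7500, f(x_2) = 1.049568, coefficient = 1

I ≈ (0.875000/3) × 9.046682 = 2.638616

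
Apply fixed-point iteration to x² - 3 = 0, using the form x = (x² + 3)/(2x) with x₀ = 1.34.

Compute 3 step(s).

Equation: x² - 3 = 0
Fixed-point form: x = (x² + 3)/(2x)
x₀ = 1.34

x_1 = g(1.340000) = 1.789403
x_2 = g(1.789403) = 1.732970
x_3 = g(1.732970) = 1.732051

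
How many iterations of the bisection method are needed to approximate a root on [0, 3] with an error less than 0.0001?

We need (b-a)/2^n ≤ 0.0001
(3 - 0)/2^n ≤ 0.0001
3/2^n ≤ 0.0001
2^n ≥ 30000
n ≥ log₂(30000) = 14.87
n ≥ 15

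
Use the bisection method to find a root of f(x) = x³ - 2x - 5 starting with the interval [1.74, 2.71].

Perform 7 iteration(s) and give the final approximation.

f(x) = x³ - 2x - 5
Initial interval: [1.74, 2.71]

Iteration 1:
  c_1 = (1.740000 + 2.710000)/2 = 2.225000
  f(c_1) = f(2.225000) = 1.565141
  f(a) × f(c) < 0, new interval: [1.740000, 2.225000]
Iteration 2:
  c_2 = (1.740000 + 2.225000)/2 = 1.982500
  f(c_2) = f(1.982500) = -1.173168
  f(a) × f(c) ≥ 0, new interval: [1.982500, 2.225000]
Iteration 3:
  c_3 = (1.982500 + 2.225000)/2 = 2.103750
  f(c_3) = f(2.103750) = 0.103201
  f(a) × f(c) < 0, new interval: [1.982500, 2.103750]
Iteration 4:
  c_4 = (1.982500 + 2.103750)/2 = 2.043125
  f(c_4) = f(2.043125) = -0.557511
  f(a) × f(c) ≥ 0, new interval: [2.043125, 2.103750]
Iteration 5:
  c_5 = (2.043125 + 2.103750)/2 = 2.073437
  f(c_5) = f(2.073437) = -0.232871
  f(a) × f(c) ≥ 0, new interval: [2.073437, 2.103750]
Iteration 6:
  c_6 = (2.073437 + 2.103750)/2 = 2.088594
  f(c_6) = f(2.088594) = -0.066274
  f(a) × f(c) ≥ 0, new interval: [2.088594, 2.103750]
Iteration 7:
  c_7 = (2.088594 + 2.103750)/2 = 2.096172
  f(c_7) = f(2.096172) = 0.018102
  f(a) × f(c) < 0, new interval: [2.088594, 2.096172]

After 7 iteration(s), the approximation is c_7 = 2.096172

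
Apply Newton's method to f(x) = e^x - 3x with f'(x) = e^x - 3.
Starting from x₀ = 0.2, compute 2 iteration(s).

f(x) = e^x - 3x
f'(x) = e^x - 3
x₀ = 0.2

Newton-Raphson formula: x_{n+1} = x_n - f(x_n)/f'(x_n)

Iteration 1:
  f(0.200000) = 0.621403
  f'(0.200000) = -1.778597
  x_1 = 0.200000 - 0.621403/(-1.778597) = 0.549378
Iteration 2:
  f(0.549378) = 0.084041
  f'(0.549378) = -1.267825
  x_2 = 0.549378 - 0.084041/(-1.267825) = 0.615666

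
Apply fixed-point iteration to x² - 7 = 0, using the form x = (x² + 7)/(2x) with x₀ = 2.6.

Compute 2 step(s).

Equation: x² - 7 = 0
Fixed-point form: x = (x² + 7)/(2x)
x₀ = 2.6

x_1 = g(2.600000) = 2.646154
x_2 = g(2.646154) = 2.645751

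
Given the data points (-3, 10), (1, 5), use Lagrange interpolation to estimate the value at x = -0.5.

Lagrange interpolation formula:
P(x) = Σ yᵢ × Lᵢ(x)
where Lᵢ(x) = Π_{j≠i} (x - xⱼ)/(xᵢ - xⱼ)

L_0(-0.5) = (-0.5 - 1)/(-3 - 1) = 0.375000
L_1(-0.5) = (-0.5 - (-3))/(1 - (-3)) = 0.625000

P(-0.5) = 10×L_0(-0.5) + 5×L_1(-0.5)
P(-0.5) = 6.875000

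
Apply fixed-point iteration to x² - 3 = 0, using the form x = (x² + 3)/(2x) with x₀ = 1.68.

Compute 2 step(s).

Equation: x² - 3 = 0
Fixed-point form: x = (x² + 3)/(2x)
x₀ = 1.68

x_1 = g(1.680000) = 1.732857
x_2 = g(1.732857) = 1.732051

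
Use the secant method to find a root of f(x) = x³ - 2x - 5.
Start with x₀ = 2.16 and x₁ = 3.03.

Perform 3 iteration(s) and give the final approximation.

f(x) = x³ - 2x - 5
x₀ = 2.16, x₁ = 3.03

Secant formula: x_{n+1} = x_n - f(x_n)(x_n - x_{n-1})/(f(x_n) - f(x_{n-1}))

Iteration 1:
  f(2.160000) = 0.757696
  f(3.030000) = 16.758127
  x_2 = 3.030000 - 16.758127×(3.030000 - 2.160000)/(16.758127 - 0.757696)
       = 2.118801
Iteration 2:
  f(3.030000) = 16.758127
  f(2.118801) = 0.274373
  x_3 = 2.118801 - 0.274373×(2.118801 - 3.030000)/(0.274373 - 16.758127)
       = 2.103634
Iteration 3:
  f(2.118801) = 0.274373
  f(2.103634) = 0.101898
  x_4 = 2.103634 - 0.101898×(2.103634 - 2.118801)/(0.101898 - 0.274373)
       = 2.094674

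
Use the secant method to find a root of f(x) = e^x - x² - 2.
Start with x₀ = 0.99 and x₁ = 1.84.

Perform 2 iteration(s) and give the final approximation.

f(x) = e^x - x² - 2
x₀ = 0.99, x₁ = 1.84

Secant formula: x_{n+1} = x_n - f(x_n)(x_n - x_{n-1})/(f(x_n) - f(x_{n-1}))

Iteration 1:
  f(0.990000) = -0.288866
  f(1.840000) = 0.910938
  x_2 = 1.840000 - 0.910938×(1.840000 - 0.990000)/(0.910938 - (-0.288866))
       = 1.194647
Iteration 2:
  f(1.840000) = 0.910938
  f(1.194647) = -0.124790
  x_3 = 1.194647 - (-0.124790)×(1.194647 - 1.840000)/(-0.124790 - 0.910938)
       = 1.272402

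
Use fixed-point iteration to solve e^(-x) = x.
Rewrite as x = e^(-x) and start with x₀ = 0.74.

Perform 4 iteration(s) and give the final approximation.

Equation: e^(-x) = x
Fixed-point form: x = e^(-x)
x₀ = 0.74

x_1 = g(0.740000) = 0.477114
x_2 = g(0.477114) = 0.620572
x_3 = g(0.620572) = 0.537637
x_4 = g(0.537637) = 0.584127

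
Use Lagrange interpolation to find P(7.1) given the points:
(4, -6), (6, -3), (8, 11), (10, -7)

Lagrange interpolation formula:
P(x) = Σ yᵢ × Lᵢ(x)
where Lᵢ(x) = Π_{j≠i} (x - xⱼ)/(xᵢ - xⱼ)

L_0(7.1) = (7.1 - 6)/(4 - 6) × (7.1 - 8)/(4 - 8) × (7.1 - 10)/(4 - 10) = -0.059813
L_1(7.1) = (7.1 - 4)/(6 - 4) × (7.1 - 8)/(6 - 8) × (7.1 - 10)/(6 - 10) = 0.505688
L_2(7.1) = (7.1 - 4)/(8 - 4) × (7.1 - 6)/(8 - 6) × (7.1 - 10)/(8 - 10) = 0.618062
L_3(7.1) = (7.1 - 4)/(10 - 4) × (7.1 - 6)/(10 - 6) × (7.1 - 8)/(10 - 8) = -0.063938

P(7.1) = (-6)×L_0(7.1) + (-3)×L_1(7.1) + 11×L_2(7.1) + (-7)×L_3(7.1)
P(7.1) = 6.088062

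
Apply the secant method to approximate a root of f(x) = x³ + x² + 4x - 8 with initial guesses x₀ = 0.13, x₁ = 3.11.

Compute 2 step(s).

f(x) = x³ + x² + 4x - 8
x₀ = 0.13, x₁ = 3.11

Secant formula: x_{n+1} = x_n - f(x_n)(x_n - x_{n-1})/(f(x_n) - f(x_{n-1}))

Iteration 1:
  f(0.130000) = -7.460903
  f(3.110000) = 44.192331
  x_2 = 3.110000 - 44.192331×(3.110000 - 0.130000)/(44.192331 - (-7.460903))
       = 0.560438
Iteration 2:
  f(3.110000) = 44.192331
  f(0.560438) = -5.268132
  x_3 = 0.560438 - (-5.268132)×(0.560438 - 3.110000)/(-5.268132 - 44.192331)
       = 0.831996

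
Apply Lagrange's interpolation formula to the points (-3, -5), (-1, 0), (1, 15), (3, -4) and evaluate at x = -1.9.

Lagrange interpolation formula:
P(x) = Σ yᵢ × Lᵢ(x)
where Lᵢ(x) = Π_{j≠i} (x - xⱼ)/(xᵢ - xⱼ)

L_0(-1.9) = (-1.9 - (-1))/(-3 - (-1)) × (-1.9 - 1)/(-3 - 1) × (-1.9 - 3)/(-3 - 3) = 0.266437
L_1(-1.9) = (-1.9 - (-3))/(-1 - (-3)) × (-1.9 - 1)/(-1 - 1) × (-1.9 - 3)/(-1 - 3) = 0.976938
L_2(-1.9) = (-1.9 - (-3))/(1 - (-3)) × (-1.9 - (-1))/(1 - (-1)) × (-1.9 - 3)/(1 - 3) = -0.303187
L_3(-1.9) = (-1.9 - (-3))/(3 - (-3)) × (-1.9 - (-1))/(3 - (-1)) × (-1.9 - 1)/(3 - 1) = 0.059812

P(-1.9) = (-5)×L_0(-1.9) + 0×L_1(-1.9) + 15×L_2(-1.9) + (-4)×L_3(-1.9)
P(-1.9) = -6.119250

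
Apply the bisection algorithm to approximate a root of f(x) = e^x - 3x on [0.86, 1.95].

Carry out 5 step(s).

f(x) = e^x - 3x
Initial interval: [0.86, 1.95]

Iteration 1:
  c_1 = (0.860000 + 1.950000)/2 = 1.405000
  f(c_1) = f(1.405000) = -0.139473
  f(a) × f(c) ≥ 0, new interval: [1.405000, 1.950000]
Iteration 2:
  c_2 = (1.405000 + 1.950000)/2 = 1.677500
  f(c_2) = f(1.677500) = 0.319659
  f(a) × f(c) < 0, new interval: [1.405000, 1.677500]
Iteration 3:
  c_3 = (1.405000 + 1.677500)/2 = 1.541250
  f(c_3) = f(1.541250) = 0.046675
  f(a) × f(c) < 0, new interval: [1.405000, 1.541250]
Iteration 4:
  c_4 = (1.405000 + 1.541250)/2 = 1.473125
  f(c_4) = f(1.473125) = -0.056527
  f(a) × f(c) ≥ 0, new interval: [1.473125, 1.541250]
Iteration 5:
  c_5 = (1.473125 + 1.541250)/2 = 1.507188
  f(c_5) = f(1.507188) = -0.007545
  f(a) × f(c) ≥ 0, new interval: [1.507188, 1.541250]

After 5 iteration(s), the approximation is c_5 = 1.507188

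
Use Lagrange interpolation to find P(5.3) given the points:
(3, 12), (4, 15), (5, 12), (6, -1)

Lagrange interpolation formula:
P(x) = Σ yᵢ × Lᵢ(x)
where Lᵢ(x) = Π_{j≠i} (x - xⱼ)/(xᵢ - xⱼ)

L_0(5.3) = (5.3 - 4)/(3 - 4) × (5.3 - 5)/(3 - 5) × (5.3 - 6)/(3 - 6) = 0.045500
L_1(5.3) = (5.3 - 3)/(4 - 3) × (5.3 - 5)/(4 - 5) × (5.3 - 6)/(4 - 6) = -0.241500
L_2(5.3) = (5.3 - 3)/(5 - 3) × (5.3 - 4)/(5 - 4) × (5.3 - 6)/(5 - 6) = 1.046500
L_3(5.3) = (5.3 - 3)/(6 - 3) × (5.3 - 4)/(6 - 4) × (5.3 - 5)/(6 - 5) = 0.149500

P(5.3) = 12×L_0(5.3) + 15×L_1(5.3) + 12×L_2(5.3) + (-1)×L_3(5.3)
P(5.3) = 9.332000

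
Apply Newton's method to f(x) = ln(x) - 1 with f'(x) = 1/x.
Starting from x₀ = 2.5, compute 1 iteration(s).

f(x) = ln(x) - 1
f'(x) = 1/x
x₀ = 2.5

Newton-Raphson formula: x_{n+1} = x_n - f(x_n)/f'(x_n)

Iteration 1:
  f(2.500000) = -0.083709
  f'(2.500000) = 0.400000
  x_1 = 2.500000 - (-0.083709)/0.400000 = 2.709273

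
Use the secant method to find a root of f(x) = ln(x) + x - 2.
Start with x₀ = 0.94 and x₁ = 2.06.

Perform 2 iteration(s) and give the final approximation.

f(x) = ln(x) + x - 2
x₀ = 0.94, x₁ = 2.06

Secant formula: x_{n+1} = x_n - f(x_n)(x_n - x_{n-1})/(f(x_n) - f(x_{n-1}))

Iteration 1:
  f(0.940000) = -1.121875
  f(2.060000) = 0.782706
  x_2 = 2.060000 - 0.782706×(2.060000 - 0.940000)/(0.782706 - (-1.121875))
       = 1.599725
Iteration 2:
  f(2.060000) = 0.782706
  f(1.599725) = 0.069557
  x_3 = 1.599725 - 0.069557×(1.599725 - 2.060000)/(0.069557 - 0.782706)
       = 1.554832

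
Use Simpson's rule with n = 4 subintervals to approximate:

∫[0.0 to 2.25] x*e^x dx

f(x) = x*e^x
a = 0.0, b = 2.25, n = 4
h = (b - a)/n = 0.562500

Simpson's rule: (h/3)[f(x₀) + 4f(x₁) + 2f(x₂) + ... + f(xₙ)]

x_0 = 0.0000, f(x_0) = 0.000000, coefficient = 1
x_1 = 0.5625, f(x_1) = 0.987218, coefficient = 4
x_2 = 1.1250, f(x_2) = 3.465244, coefficient = 2
x_3 = 1.6875, f(x_3) = 9.122539, coefficient = 4
x_4 = 2.2500, f(x_4) = 21.347406, coefficient = 1

I ≈ (0.562500/3) × 68.716922 = 12.884423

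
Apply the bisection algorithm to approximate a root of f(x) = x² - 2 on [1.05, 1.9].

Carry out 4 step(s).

f(x) = x² - 2
Initial interval: [1.05, 1.9]

Iteration 1:
  c_1 = (1.050000 + 1.900000)/2 = 1.475000
  f(c_1) = f(1.475000) = 0.175625
  f(a) × f(c) < 0, new interval: [1.050000, 1.475000]
Iteration 2:
  c_2 = (1.050000 + 1.475000)/2 = 1.262500
  f(c_2) = f(1.262500) = -0.406094
  f(a) × f(c) ≥ 0, new interval: [1.262500, 1.475000]
Iteration 3:
  c_3 = (1.262500 + 1.475000)/2 = 1.368750
  f(c_3) = f(1.368750) = -0.126523
  f(a) × f(c) ≥ 0, new interval: [1.368750, 1.475000]
Iteration 4:
  c_4 = (1.368750 + 1.475000)/2 = 1.421875
  f(c_4) = f(1.421875) = 0.021729
  f(a) × f(c) < 0, new interval: [1.368750, 1.421875]

After 4 iteration(s), the approximation is c_4 = 1.421875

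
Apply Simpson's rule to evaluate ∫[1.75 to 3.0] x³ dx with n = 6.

f(x) = x³
a = 1.75, b = 3.0, n = 6
h = (b - a)/n = 0.208333

Simpson's rule: (h/3)[f(x₀) + 4f(x₁) + 2f(x₂) + ... + f(xₙ)]

x_0 = 1.7500, f(x_0) = 5.359375, coefficient = 1
x_1 = 1.9583, f(x_1) = 7.510344, coefficient = 4
x_2 = 2.1667, f(x_2) = 10.171296, coefficient = 2
x_3 = 2.3750, f(x_3) = 13.396484, coefficient = 4
x_4 = 2.5833, f(x_4) = 17.240162, coefficient = 2
x_5 = 2.7917, f(x_5) = 21.756583, coefficient = 4
x_6 = 3.0000, f(x_6) = 27.000000, coefficient = 1

I ≈ (0.208333/3) × 257.835938 = 17.905273
Exact value: 17.905273
Error: 0.000000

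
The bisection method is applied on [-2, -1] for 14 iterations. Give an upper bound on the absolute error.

Bisection error bound: |error| ≤ (b-a)/2^n
|error| ≤ (-1 - (-2))/2^14 = 1/2^14
|error| ≤ 0.0000610352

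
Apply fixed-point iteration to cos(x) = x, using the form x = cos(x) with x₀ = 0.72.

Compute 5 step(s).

Equation: cos(x) = x
Fixed-point form: x = cos(x)
x₀ = 0.72

x_1 = g(0.720000) = 0.751806
x_2 = g(0.751806) = 0.730457
x_3 = g(0.730457) = 0.744870
x_4 = g(0.744870) = 0.735176
x_5 = g(0.735176) = 0.741713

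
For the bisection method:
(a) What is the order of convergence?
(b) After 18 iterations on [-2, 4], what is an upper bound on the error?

(a) Bisection has linear (order 1) convergence; the error is halved each step.

(b) Error bound = (b-a)/2^n = (4 - (-2))/2^{18}
    = 6/2^{18}

(a) 1 (linear); (b) error ≤ 2.29e-05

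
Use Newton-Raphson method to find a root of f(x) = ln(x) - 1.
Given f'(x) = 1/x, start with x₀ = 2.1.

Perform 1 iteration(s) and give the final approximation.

f(x) = ln(x) - 1
f'(x) = 1/x
x₀ = 2.1

Newton-Raphson formula: x_{n+1} = x_n - f(x_n)/f'(x_n)

Iteration 1:
  f(2.100000) = -0.258063
  f'(2.100000) = 0.476190
  x_1 = 2.100000 - (-0.258063)/0.476190 = 2.641932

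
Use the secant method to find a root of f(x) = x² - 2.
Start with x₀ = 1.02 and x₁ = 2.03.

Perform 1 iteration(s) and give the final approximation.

f(x) = x² - 2
x₀ = 1.02, x₁ = 2.03

Secant formula: x_{n+1} = x_n - f(x_n)(x_n - x_{n-1})/(f(x_n) - f(x_{n-1}))

Iteration 1:
  f(1.020000) = -0.959600
  f(2.030000) = 2.120900
  x_2 = 2.030000 - 2.120900×(2.030000 - 1.020000)/(2.120900 - (-0.959600))
       = 1.334623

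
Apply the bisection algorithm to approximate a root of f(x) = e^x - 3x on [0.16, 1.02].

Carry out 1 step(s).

f(x) = e^x - 3x
Initial interval: [0.16, 1.02]

Iteration 1:
  c_1 = (0.160000 + 1.020000)/2 = 0.590000
  f(c_1) = f(0.590000) = 0.033988
  f(a) × f(c) ≥ 0, new interval: [0.590000, 1.020000]

After 1 iteration(s), the approximation is c_1 = 0.590000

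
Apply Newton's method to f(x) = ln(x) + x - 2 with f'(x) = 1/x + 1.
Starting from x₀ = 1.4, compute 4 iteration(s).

f(x) = ln(x) + x - 2
f'(x) = 1/x + 1
x₀ = 1.4

Newton-Raphson formula: x_{n+1} = x_n - f(x_n)/f'(x_n)

Iteration 1:
  f(1.400000) = -0.263528
  f'(1.400000) = 1.714286
  x_1 = 1.400000 - (-0.263528)/1.714286 = 1.553725
Iteration 2:
  f(1.553725) = -0.005621
  f'(1.553725) = 1.643615
  x_2 = 1.553725 - (-0.005621)/1.643615 = 1.557144
Iteration 3:
  f(1.557144) = -0.000002
  f'(1.557144) = 1.642201
  x_3 = 1.557144 - (-0.000002)/1.642201 = 1.557146
Iteration 4:
  f(1.557146) = 0.000000
  f'(1.557146) = 1.642201
  x_4 = 1.557146 - 0.000000/1.642201 = 1.557146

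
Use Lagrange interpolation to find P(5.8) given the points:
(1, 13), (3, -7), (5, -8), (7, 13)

Lagrange interpolation formula:
P(x) = Σ yᵢ × Lᵢ(x)
where Lᵢ(x) = Π_{j≠i} (x - xⱼ)/(xᵢ - xⱼ)

L_0(5.8) = (5.8 - 3)/(1 - 3) × (5.8 - 5)/(1 - 5) × (5.8 - 7)/(1 - 7) = 0.056000
L_1(5.8) = (5.8 - 1)/(3 - 1) × (5.8 - 5)/(3 - 5) × (5.8 - 7)/(3 - 7) = -0.288000
L_2(5.8) = (5.8 - 1)/(5 - 1) × (5.8 - 3)/(5 - 3) × (5.8 - 7)/(5 - 7) = 1.008000
L_3(5.8) = (5.8 - 1)/(7 - 1) × (5.8 - 3)/(7 - 3) × (5.8 - 5)/(7 - 5) = 0.224000

P(5.8) = 13×L_0(5.8) + (-7)×L_1(5.8) + (-8)×L_2(5.8) + 13×L_3(5.8)
P(5.8) = -2.408000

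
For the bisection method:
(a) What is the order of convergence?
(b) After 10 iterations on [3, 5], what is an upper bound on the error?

(a) Bisection has linear (order 1) convergence; the error is halved each step.

(b) Error bound = (b-a)/2^n = (5 - 3)/2^{10}
    = 2/2^{10}

(a) 1 (linear); (b) error ≤ 1.95e-03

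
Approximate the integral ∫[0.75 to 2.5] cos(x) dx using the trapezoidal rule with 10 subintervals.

f(x) = cos(x)
a = 0.75, b = 2.5, n = 10
h = (b - a)/n = 0.175000

Trapezoidal rule: (h/2)[f(x₀) + 2f(x₁) + 2f(x₂) + ... + f(xₙ)]

x_0 = 0.7500, f(x_0) = 0.731689, coefficient = 1
x_1 = 0.9250, f(x_1) = 0.601835, coefficient = 2
x_2 = 1.1000, f(x_2) = 0.453596, coefficient = 2
x_3 = 1.2750, f(x_3) = 0.291502, coefficient = 2
x_4 = 1.4500, f(x_4) = 0.120503, coefficient = 2
x_5 = 1.6250, f(x_5) = -0.054177, coefficient = 2
x_6 = 1.8000, f(x_6) = -0.227202, coefficient = 2
x_7 = 1.9750, f(x_7) = -0.393287, coefficient = 2
x_8 = 2.1500, f(x_8) = -0.547358, coefficient = 2
x_9 = 2.3250, f(x_9) = -0.684709, coefficient = 2
x_10 = 2.5000, f(x_10) = -0.801144, coefficient = 1

I ≈ (0.175000/2) × -0.948049 = -0.082954
Exact value: -0.083167
Error: 0.000212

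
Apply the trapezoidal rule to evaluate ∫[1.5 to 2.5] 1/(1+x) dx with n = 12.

f(x) = 1/(1+x)
a = 1.5, b = 2.5, n = 12
h = (b - a)/n = 0.083333

Trapezoidal rule: (h/2)[f(x₀) + 2f(x₁) + 2f(x₂) + ... + f(xₙ)]

x_0 = 1.5000, f(x_0) = 0.400000, coefficient = 1
x_1 = 1.5833, f(x_1) = 0.387097, coefficient = 2
x_2 = 1.6667, f(x_2) = 0.375000, coefficient = 2
x_3 = 1.7500, f(x_3) = 0.363636, coefficient = 2
x_4 = 1.8333, f(x_4) = 0.352941, coefficient = 2
x_5 = 1.9167, f(x_5) = 0.342857, coefficient = 2
x_6 = 2.0000, f(x_6) = 0.333333, coefficient = 2
x_7 = 2.0833, f(x_7) = 0.324324, coefficient = 2
x_8 = 2.1667, f(x_8) = 0.315789, coefficient = 2
x_9 = 2.2500, f(x_9) = 0.307692, coefficient = 2
x_10 = 2.3333, f(x_10) = 0.300000, coefficient = 2
x_11 = 2.4167, f(x_11) = 0.292683, coefficient = 2
x_12 = 2.5000, f(x_12) = 0.285714, coefficient = 1

I ≈ (0.083333/2) × 8.076422 = 0.336518
Exact value: 0.336472
Error: 0.000045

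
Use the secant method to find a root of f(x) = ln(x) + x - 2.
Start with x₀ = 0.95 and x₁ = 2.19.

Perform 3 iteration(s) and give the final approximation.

f(x) = ln(x) + x - 2
x₀ = 0.95, x₁ = 2.19

Secant formula: x_{n+1} = x_n - f(x_n)(x_n - x_{n-1})/(f(x_n) - f(x_{n-1}))

Iteration 1:
  f(0.950000) = -1.101293
  f(2.190000) = 0.973902
  x_2 = 2.190000 - 0.973902×(2.190000 - 0.950000)/(0.973902 - (-1.101293))
       = 1.608060
Iteration 2:
  f(2.190000) = 0.973902
  f(1.608060) = 0.083089
  x_3 = 1.608060 - 0.083089×(1.608060 - 2.190000)/(0.083089 - 0.973902)
       = 1.553781
Iteration 3:
  f(1.608060) = 0.083089
  f(1.553781) = -0.005528
  x_4 = 1.553781 - (-0.005528)×(1.553781 - 1.608060)/(-0.005528 - 0.083089)
       = 1.557167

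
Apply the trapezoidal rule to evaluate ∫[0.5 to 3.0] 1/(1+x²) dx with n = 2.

f(x) = 1/(1+x²)
a = 0.5, b = 3.0, n = 2
h = (b - a)/n = 1.250000

Trapezoidal rule: (h/2)[f(x₀) + 2f(x₁) + 2f(x₂) + ... + f(xₙ)]

x_0 = 0.5000, f(x_0) = 0.800000, coefficient = 1
x_1 = 1.7500, f(x_1) = 0.246154, coefficient = 2
x_2 = 3.0000, f(x_2) = 0.100000, coefficient = 1

I ≈ (1.250000/2) × 1.392308 = 0.870192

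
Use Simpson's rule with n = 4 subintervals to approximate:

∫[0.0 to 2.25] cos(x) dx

f(x) = cos(x)
a = 0.0, b = 2.25, n = 4
h = (b - a)/n = 0.562500

Simpson's rule: (h/3)[f(x₀) + 4f(x₁) + 2f(x₂) + ... + f(xₙ)]

x_0 = 0.0000, f(x_0) = 1.000000, coefficient = 1
x_1 = 0.5625, f(x_1) = 0.845924, coefficient = 4
x_2 = 1.1250, f(x_2) = 0.431177, coefficient = 2
x_3 = 1.6875, f(x_3) = -0.116439, coefficient = 4
x_4 = 2.2500, f(x_4) = -0.628174, coefficient = 1

I ≈ (0.562500/3) × 4.152122 = 0.778523
Exact value: 0.778073
Error: 0.000450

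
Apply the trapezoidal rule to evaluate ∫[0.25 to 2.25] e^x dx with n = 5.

f(x) = e^x
a = 0.25, b = 2.25, n = 5
h = (b - a)/n = 0.400000

Trapezoidal rule: (h/2)[f(x₀) + 2f(x₁) + 2f(x₂) + ... + f(xₙ)]

x_0 = 0.2500, f(x_0) = 1.284025, coefficient = 1
x_1 = 0.6500, f(x_1) = 1.915541, coefficient = 2
x_2 = 1.0500, f(x_2) = 2.857651, coefficient = 2
x_3 = 1.4500, f(x_3) = 4.263115, coefficient = 2
x_4 = 1.8500, f(x_4) = 6.359820, coefficient = 2
x_5 = 2.2500, f(x_5) = 9.487736, coefficient = 1

I ≈ (0.400000/2) × 41.564013 = 8.312803
Exact value: 8.203710
Error: 0.109092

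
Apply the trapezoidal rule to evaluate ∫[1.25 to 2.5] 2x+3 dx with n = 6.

f(x) = 2x+3
a = 1.25, b = 2.5, n = 6
h = (b - a)/n = 0.208333

Trapezoidal rule: (h/2)[f(x₀) + 2f(x₁) + 2f(x₂) + ... + f(xₙ)]

x_0 = 1.2500, f(x_0) = 5.500000, coefficient = 1
x_1 = 1.4583, f(x_1) = 5.916667, coefficient = 2
x_2 = 1.6667, f(x_2) = 6.333333, coefficient = 2
x_3 = 1.8750, f(x_3) = 6.750000, coefficient = 2
x_4 = 2.0833, f(x_4) = 7.166667, coefficient = 2
x_5 = 2.2917, f(x_5) = 7.583333, coefficient = 2
x_6 = 2.5000, f(x_6) = 8.000000, coefficient = 1

I ≈ (0.208333/2) × 81.000000 = 8.437500
Exact value: 8.437500
Error: 0.000000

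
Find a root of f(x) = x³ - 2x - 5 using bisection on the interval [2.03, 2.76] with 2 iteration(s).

f(x) = x³ - 2x - 5
Initial interval: [2.03, 2.76]

Iteration 1:
  c_1 = (2.030000 + 2.760000)/2 = 2.395000
  f(c_1) = f(2.395000) = 3.947780
  f(a) × f(c) < 0, new interval: [2.030000, 2.395000]
Iteration 2:
  c_2 = (2.030000 + 2.395000)/2 = 2.212500
  f(c_2) = f(2.212500) = 1.405533
  f(a) × f(c) < 0, new interval: [2.030000, 2.212500]

After 2 iteration(s), the approximation is c_2 = 2.212500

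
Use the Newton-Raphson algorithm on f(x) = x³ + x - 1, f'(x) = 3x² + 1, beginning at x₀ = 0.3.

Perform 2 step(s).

f(x) = x³ + x - 1
f'(x) = 3x² + 1
x₀ = 0.3

Newton-Raphson formula: x_{n+1} = x_n - f(x_n)/f'(x_n)

Iteration 1:
  f(0.300000) = -0.673000
  f'(0.300000) = 1.270000
  x_1 = 0.300000 - (-0.673000)/1.270000 = 0.829921
Iteration 2:
  f(0.829921) = 0.401546
  f'(0.829921) = 3.066308
  x_2 = 0.829921 - 0.401546/3.066308 = 0.698967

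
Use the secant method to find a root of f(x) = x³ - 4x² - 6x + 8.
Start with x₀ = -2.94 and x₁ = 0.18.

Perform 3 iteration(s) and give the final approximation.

f(x) = x³ - 4x² - 6x + 8
x₀ = -2.94, x₁ = 0.18

Secant formula: x_{n+1} = x_n - f(x_n)(x_n - x_{n-1})/(f(x_n) - f(x_{n-1}))

Iteration 1:
  f(-2.940000) = -34.346584
  f(0.180000) = 6.796232
  x_2 = 0.180000 - 6.796232×(0.180000 - (-2.940000))/(6.796232 - (-34.346584))
       = -0.335381
Iteration 2:
  f(0.180000) = 6.796232
  f(-0.335381) = 9.524642
  x_3 = -0.335381 - 9.524642×(-0.335381 - 0.180000)/(9.524642 - 6.796232)
       = 1.463770
Iteration 3:
  f(-0.335381) = 9.524642
  f(1.463770) = -6.216808
  x_4 = 1.463770 - (-6.216808)×(1.463770 - (-0.335381))/(-6.216808 - 9.524642)
       = 0.753227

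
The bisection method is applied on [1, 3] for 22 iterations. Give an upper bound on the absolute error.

Bisection error bound: |error| ≤ (b-a)/2^n
|error| ≤ (3 - 1)/2^22 = 2/2^22
|error| ≤ 0.0000004768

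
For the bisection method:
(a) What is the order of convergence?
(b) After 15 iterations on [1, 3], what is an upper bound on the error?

(a) Bisection has linear (order 1) convergence; the error is halved each step.

(b) Error bound = (b-a)/2^n = (3 - 1)/2^{15}
    = 2/2^{15}

(a) 1 (linear); (b) error ≤ 6.10e-05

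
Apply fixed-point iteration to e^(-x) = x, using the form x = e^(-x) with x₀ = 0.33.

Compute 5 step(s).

Equation: e^(-x) = x
Fixed-point form: x = e^(-x)
x₀ = 0.33

x_1 = g(0.330000) = 0.718924
x_2 = g(0.718924) = 0.487276
x_3 = g(0.487276) = 0.614297
x_4 = g(0.614297) = 0.541021
x_5 = g(0.541021) = 0.582154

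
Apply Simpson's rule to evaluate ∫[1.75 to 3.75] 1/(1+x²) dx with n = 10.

f(x) = 1/(1+x²)
a = 1.75, b = 3.75, n = 10
h = (b - a)/n = 0.200000

Simpson's rule: (h/3)[f(x₀) + 4f(x₁) + 2f(x₂) + ... + f(xₙ)]

x_0 = 1.7500, f(x_0) = 0.246154, coefficient = 1
x_1 = 1.9500, f(x_1) = 0.208225, coefficient = 4
x_2 = 2.1500, f(x_2) = 0.177857, coefficient = 2
x_3 = 2.3500, f(x_3) = 0.153315, coefficient = 4
x_4 = 2.5500, f(x_4) = 0.133289, coefficient = 2
x_5 = 2.7500, f(x_5) = 0.116788, coefficient = 4
x_6 = 2.9500, f(x_6) = 0.103066, coefficient = 2
x_7 = 3.1500, f(x_7) = 0.091554, coefficient = 4
x_8 = 3.3500, f(x_8) = 0.081816, coefficient = 2
x_9 = 3.5500, f(x_9) = 0.073516, coefficient = 4
x_10 = 3.7500, f(x_10) = 0.066390, coefficient = 1

I ≈ (0.200000/3) × 3.878195 = 0.258546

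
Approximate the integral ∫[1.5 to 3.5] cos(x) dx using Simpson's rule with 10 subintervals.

f(x) = cos(x)
a = 1.5, b = 3.5, n = 10
h = (b - a)/n = 0.200000

Simpson's rule: (h/3)[f(x₀) + 4f(x₁) + 2f(x₂) + ... + f(xₙ)]

x_0 = 1.5000, f(x_0) = 0.070737, coefficient = 1
x_1 = 1.7000, f(x_1) = -0.128844, coefficient = 4
x_2 = 1.9000, f(x_2) = -0.323290, coefficient = 2
x_3 = 2.1000, f(x_3) = -0.504846, coefficient = 4
x_4 = 2.3000, f(x_4) = -0.666276, coefficient = 2
x_5 = 2.5000, f(x_5) = -0.801144, coefficient = 4
x_6 = 2.7000, f(x_6) = -0.904072, coefficient = 2
x_7 = 2.9000, f(x_7) = -0.970958, coefficient = 4
x_8 = 3.1000, f(x_8) = -0.999135, coefficient = 2
x_9 = 3.3000, f(x_9) = -0.987480, coefficient = 4
x_10 = 3.5000, f(x_10) = -0.936457, coefficient = 1

I ≈ (0.200000/3) × -20.224354 = -1.348290
Exact value: -1.348278
Error: 0.000012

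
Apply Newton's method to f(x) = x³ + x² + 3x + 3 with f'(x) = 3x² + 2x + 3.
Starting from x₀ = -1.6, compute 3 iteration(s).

f(x) = x³ + x² + 3x + 3
f'(x) = 3x² + 2x + 3
x₀ = -1.6

Newton-Raphson formula: x_{n+1} = x_n - f(x_n)/f'(x_n)

Iteration 1:
  f(-1.600000) = -3.336000
  f'(-1.600000) = 7.480000
  x_1 = -1.600000 - (-3.336000)/7.480000 = -1.154011
Iteration 2:
  f(-1.154011) = -0.667134
  f'(-1.154011) = 4.687201
  x_2 = -1.154011 - (-0.667134)/4.687201 = -1.011680
Iteration 3:
  f(-1.011680) = -0.046993
  f'(-1.011680) = 4.047128
  x_3 = -1.011680 - (-0.046993)/4.047128 = -1.000068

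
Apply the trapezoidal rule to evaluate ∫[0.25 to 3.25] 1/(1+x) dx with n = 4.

f(x) = 1/(1+x)
a = 0.25, b = 3.25, n = 4
h = (b - a)/n = 0.750000

Trapezoidal rule: (h/2)[f(x₀) + 2f(x₁) + 2f(x₂) + ... + f(xₙ)]

x_0 = 0.2500, f(x_0) = 0.800000, coefficient = 1
x_1 = 1.0000, f(x_1) = 0.500000, coefficient = 2
x_2 = 1.7500, f(x_2) = 0.363636, coefficient = 2
x_3 = 2.5000, f(x_3) = 0.285714, coefficient = 2
x_4 = 3.2500, f(x_4) = 0.235294, coefficient = 1

I ≈ (0.750000/2) × 3.333995 = 1.250248
Exact value: 1.223775
Error: 0.026473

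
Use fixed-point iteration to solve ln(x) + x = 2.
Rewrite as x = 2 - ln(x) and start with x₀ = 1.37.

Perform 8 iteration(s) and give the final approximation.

Equation: ln(x) + x = 2
Fixed-point form: x = 2 - ln(x)
x₀ = 1.37

x_1 = g(1.370000) = 1.685189
x_2 = g(1.685189) = 1.478122
x_3 = g(1.478122) = 1.609228
x_4 = g(1.609228) = 1.524246
x_5 = g(1.524246) = 1.578500
x_6 = g(1.578500) = 1.543525
x_7 = g(1.543525) = 1.565931
x_8 = g(1.565931) = 1.551519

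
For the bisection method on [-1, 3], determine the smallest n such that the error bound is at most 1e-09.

We need (b-a)/2^n ≤ 1e-09
(3 - (-1))/2^n ≤ 1e-09
4/2^n ≤ 1e-09
2^n ≥ 4000000000
n ≥ log₂(4000000000) = 31.90
n ≥ 32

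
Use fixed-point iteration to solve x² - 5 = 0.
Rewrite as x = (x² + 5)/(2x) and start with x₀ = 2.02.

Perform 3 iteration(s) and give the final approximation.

Equation: x² - 5 = 0
Fixed-point form: x = (x² + 5)/(2x)
x₀ = 2.02

x_1 = g(2.020000) = 2.247624
x_2 = g(2.247624) = 2.236098
x_3 = g(2.236098) = 2.236068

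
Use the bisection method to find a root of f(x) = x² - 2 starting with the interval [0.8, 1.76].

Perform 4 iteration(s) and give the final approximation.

f(x) = x² - 2
Initial interval: [0.8, 1.76]

Iteration 1:
  c_1 = (0.800000 + 1.760000)/2 = 1.280000
  f(c_1) = f(1.280000) = -0.361600
  f(a) × f(c) ≥ 0, new interval: [1.280000, 1.760000]
Iteration 2:
  c_2 = (1.280000 + 1.760000)/2 = 1.520000
  f(c_2) = f(1.520000) = 0.310400
  f(a) × f(c) < 0, new interval: [1.280000, 1.520000]
Iteration 3:
  c_3 = (1.280000 + 1.520000)/2 = 1.400000
  f(c_3) = f(1.400000) = -0.040000
  f(a) × f(c) ≥ 0, new interval: [1.400000, 1.520000]
Iteration 4:
  c_4 = (1.400000 + 1.520000)/2 = 1.460000
  f(c_4) = f(1.460000) = 0.131600
  f(a) × f(c) < 0, new interval: [1.400000, 1.460000]

After 4 iteration(s), the approximation is c_4 = 1.460000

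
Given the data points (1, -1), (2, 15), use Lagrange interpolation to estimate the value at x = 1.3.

Lagrange interpolation formula:
P(x) = Σ yᵢ × Lᵢ(x)
where Lᵢ(x) = Π_{j≠i} (x - xⱼ)/(xᵢ - xⱼ)

L_0(1.3) = (1.3 - 2)/(1 - 2) = 0.700000
L_1(1.3) = (1.3 - 1)/(2 - 1) = 0.300000

P(1.3) = (-1)×L_0(1.3) + 15×L_1(1.3)
P(1.3) = 3.800000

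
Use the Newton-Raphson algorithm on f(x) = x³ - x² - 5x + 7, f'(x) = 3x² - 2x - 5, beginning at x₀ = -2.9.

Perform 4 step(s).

f(x) = x³ - x² - 5x + 7
f'(x) = 3x² - 2x - 5
x₀ = -2.9

Newton-Raphson formula: x_{n+1} = x_n - f(x_n)/f'(x_n)

Iteration 1:
  f(-2.900000) = -11.299000
  f'(-2.900000) = 26.030000
  x_1 = -2.900000 - (-11.299000)/26.030000 = -2.465924
Iteration 2:
  f(-2.465924) = -1.745904
  f'(-2.465924) = 18.174190
  x_2 = -2.465924 - (-1.745904)/18.174190 = -2.369859
Iteration 3:
  f(-2.369859) = -0.076612
  f'(-2.369859) = 16.588411
  x_3 = -2.369859 - (-0.076612)/16.588411 = -2.365240
Iteration 4:
  f(-2.365240) = -0.000173
  f'(-2.365240) = 16.513569
  x_4 = -2.365240 - (-0.000173)/16.513569 = -2.365230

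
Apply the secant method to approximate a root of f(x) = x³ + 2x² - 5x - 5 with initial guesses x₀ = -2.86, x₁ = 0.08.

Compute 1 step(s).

f(x) = x³ + 2x² - 5x - 5
x₀ = -2.86, x₁ = 0.08

Secant formula: x_{n+1} = x_n - f(x_n)(x_n - x_{n-1})/(f(x_n) - f(x_{n-1}))

Iteration 1:
  f(-2.860000) = 2.265544
  f(0.080000) = -5.386688
  x_2 = 0.080000 - (-5.386688)×(0.080000 - (-2.860000))/(-5.386688 - 2.265544)
       = -1.989574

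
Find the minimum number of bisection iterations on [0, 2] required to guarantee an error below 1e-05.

We need (b-a)/2^n ≤ 1e-05
(2 - 0)/2^n ≤ 1e-05
2/2^n ≤ 1e-05
2^n ≥ 200000
n ≥ log₂(200000) = 17.61
n ≥ 18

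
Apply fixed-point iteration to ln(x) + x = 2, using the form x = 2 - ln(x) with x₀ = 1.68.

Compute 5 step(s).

Equation: ln(x) + x = 2
Fixed-point form: x = 2 - ln(x)
x₀ = 1.68

x_1 = g(1.680000) = 1.481206
x_2 = g(1.481206) = 1.607143
x_3 = g(1.607143) = 1.525542
x_4 = g(1.525542) = 1.577650
x_5 = g(1.577650) = 1.544063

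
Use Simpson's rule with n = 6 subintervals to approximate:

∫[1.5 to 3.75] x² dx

f(x) = x²
a = 1.5, b = 3.75, n = 6
h = (b - a)/n = 0.375000

Simpson's rule: (h/3)[f(x₀) + 4f(x₁) + 2f(x₂) + ... + f(xₙ)]

x_0 = 1.5000, f(x_0) = 2.250000, coefficient = 1
x_1 = 1.8750, f(x_1) = 3.515625, coefficient = 4
x_2 = 2.2500, f(x_2) = 5.062500, coefficient = 2
x_3 = 2.6250, f(x_3) = 6.890625, coefficient = 4
x_4 = 3.0000, f(x_4) = 9.000000, coefficient = 2
x_5 = 3.3750, f(x_5) = 11.390625, coefficient = 4
x_6 = 3.7500, f(x_6) = 14.062500, coefficient = 1

I ≈ (0.375000/3) × 131.625000 = 16.453125
Exact value: 16.453125
Error: 0.000000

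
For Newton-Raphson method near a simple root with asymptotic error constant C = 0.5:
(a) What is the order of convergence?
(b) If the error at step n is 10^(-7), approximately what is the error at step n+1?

(a) Newton-Raphson has quadratic (order 2) convergence near simple roots.
    This means |e_{n+1}| ≈ C|e_n|².

(b) With |e_n| = 10^(-7) and C = 0.5:
    |e_{n+1}| ≈ 0.5 × (10^(-7))² = 0.5 × 10^(-14)

(a) 2 (quadratic); (b) |e_{n+1}| ≈ 5.000e-15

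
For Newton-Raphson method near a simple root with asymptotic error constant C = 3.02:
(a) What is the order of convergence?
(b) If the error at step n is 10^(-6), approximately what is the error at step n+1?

(a) Newton-Raphson has quadratic (order 2) convergence near simple roots.
    This means |e_{n+1}| ≈ C|e_n|².

(b) With |e_n| = 10^(-6) and C = 3.02:
    |e_{n+1}| ≈ 3.02 × (10^(-6))² = 3.02 × 10^(-12)

(a) 2 (quadratic); (b) |e_{n+1}| ≈ 3.020e-12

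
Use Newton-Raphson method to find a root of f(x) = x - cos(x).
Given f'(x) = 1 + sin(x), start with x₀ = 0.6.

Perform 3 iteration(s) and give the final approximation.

f(x) = x - cos(x)
f'(x) = 1 + sin(x)
x₀ = 0.6

Newton-Raphson formula: x_{n+1} = x_n - f(x_n)/f'(x_n)

Iteration 1:
  f(0.600000) = -0.225336
  f'(0.600000) = 1.564642
  x_1 = 0.600000 - (-0.225336)/1.564642 = 0.744017
Iteration 2:
  f(0.744017) = 0.008264
  f'(0.744017) = 1.677249
  x_2 = 0.744017 - 0.008264/1.677249 = 0.739090
Iteration 3:
  f(0.739090) = 0.000009
  f'(0.739090) = 1.673616
  x_3 = 0.739090 - 0.000009/1.673616 = 0.739085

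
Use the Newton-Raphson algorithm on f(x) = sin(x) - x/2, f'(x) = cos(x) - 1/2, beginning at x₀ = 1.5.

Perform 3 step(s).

f(x) = sin(x) - x/2
f'(x) = cos(x) - 1/2
x₀ = 1.5

Newton-Raphson formula: x_{n+1} = x_n - f(x_n)/f'(x_n)

Iteration 1:
  f(1.500000) = 0.247495
  f'(1.500000) = -0.429263
  x_1 = 1.500000 - 0.247495/(-0.429263) = 2.076558
Iteration 2:
  f(2.076558) = -0.163473
  f'(2.076558) = -0.984474
  x_2 = 2.076558 - (-0.163473)/(-0.984474) = 1.910507
Iteration 3:
  f(1.910507) = -0.012402
  f'(1.910507) = -0.833214
  x_3 = 1.910507 - (-0.012402)/(-0.833214) = 1.895622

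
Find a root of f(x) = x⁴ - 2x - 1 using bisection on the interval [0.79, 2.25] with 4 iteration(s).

f(x) = x⁴ - 2x - 1
Initial interval: [0.79, 2.25]

Iteration 1:
  c_1 = (0.790000 + 2.250000)/2 = 1.520000
  f(c_1) = f(1.520000) = 1.297948
  f(a) × f(c) < 0, new interval: [0.790000, 1.520000]
Iteration 2:
  c_2 = (0.790000 + 1.520000)/2 = 1.155000
  f(c_2) = f(1.155000) = -1.530377
  f(a) × f(c) ≥ 0, new interval: [1.155000, 1.520000]
Iteration 3:
  c_3 = (1.155000 + 1.520000)/2 = 1.337500
  f(c_3) = f(1.337500) = -0.474814
  f(a) × f(c) ≥ 0, new interval: [1.337500, 1.520000]
Iteration 4:
  c_4 = (1.337500 + 1.520000)/2 = 1.428750
  f(c_4) = f(1.428750) = 0.309514
  f(a) × f(c) < 0, new interval: [1.337500, 1.428750]

After 4 iteration(s), the approximation is c_4 = 1.428750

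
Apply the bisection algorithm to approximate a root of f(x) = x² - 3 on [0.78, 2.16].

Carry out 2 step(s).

f(x) = x² - 3
Initial interval: [0.78, 2.16]

Iteration 1:
  c_1 = (0.780000 + 2.160000)/2 = 1.470000
  f(c_1) = f(1.470000) = -0.839100
  f(a) × f(c) ≥ 0, new interval: [1.470000, 2.160000]
Iteration 2:
  c_2 = (1.470000 + 2.160000)/2 = 1.815000
  f(c_2) = f(1.815000) = 0.294225
  f(a) × f(c) < 0, new interval: [1.470000, 1.815000]

After 2 iteration(s), the approximation is c_2 = 1.815000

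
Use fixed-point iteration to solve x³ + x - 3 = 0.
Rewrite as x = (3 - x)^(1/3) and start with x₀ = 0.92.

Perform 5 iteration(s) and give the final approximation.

Equation: x³ + x - 3 = 0
Fixed-point form: x = (3 - x)^(1/3)
x₀ = 0.92

x_1 = g(0.920000) = 1.276501
x_2 = g(1.276501) = 1.198957
x_3 = g(1.198957) = 1.216675
x_4 = g(1.216675) = 1.212672
x_5 = g(1.212672) = 1.213579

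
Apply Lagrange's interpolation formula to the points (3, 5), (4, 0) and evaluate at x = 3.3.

Lagrange interpolation formula:
P(x) = Σ yᵢ × Lᵢ(x)
where Lᵢ(x) = Π_{j≠i} (x - xⱼ)/(xᵢ - xⱼ)

L_0(3.3) = (3.3 - 4)/(3 - 4) = 0.700000
L_1(3.3) = (3.3 - 3)/(4 - 3) = 0.300000

P(3.3) = 5×L_0(3.3) + 0×L_1(3.3)
P(3.3) = 3.500000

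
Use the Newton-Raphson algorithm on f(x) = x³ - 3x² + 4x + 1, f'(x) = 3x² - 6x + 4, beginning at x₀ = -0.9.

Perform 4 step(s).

f(x) = x³ - 3x² + 4x + 1
f'(x) = 3x² - 6x + 4
x₀ = -0.9

Newton-Raphson formula: x_{n+1} = x_n - f(x_n)/f'(x_n)

Iteration 1:
  f(-0.900000) = -5.759000
  f'(-0.900000) = 11.830000
  x_1 = -0.900000 - (-5.759000)/11.830000 = -0.413187
Iteration 2:
  f(-0.413187) = -1.235458
  f'(-0.413187) = 6.991291
  x_2 = -0.413187 - (-1.235458)/6.991291 = -0.236473
Iteration 3:
  f(-0.236473) = -0.126874
  f'(-0.236473) = 5.586596
  x_3 = -0.236473 - (-0.126874)/5.586596 = -0.213763
Iteration 4:
  f(-0.213763) = -0.001901
  f'(-0.213763) = 5.419659
  x_4 = -0.213763 - (-0.001901)/5.419659 = -0.213412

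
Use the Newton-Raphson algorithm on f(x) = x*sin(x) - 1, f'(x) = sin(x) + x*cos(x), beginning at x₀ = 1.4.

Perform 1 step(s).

f(x) = x*sin(x) - 1
f'(x) = sin(x) + x*cos(x)
x₀ = 1.4

Newton-Raphson formula: x_{n+1} = x_n - f(x_n)/f'(x_n)

Iteration 1:
  f(1.400000) = 0.379630
  f'(1.400000) = 1.223404
  x_1 = 1.400000 - 0.379630/1.223404 = 1.089694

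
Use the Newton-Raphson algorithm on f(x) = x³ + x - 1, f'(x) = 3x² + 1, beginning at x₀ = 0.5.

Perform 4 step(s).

f(x) = x³ + x - 1
f'(x) = 3x² + 1
x₀ = 0.5

Newton-Raphson formula: x_{n+1} = x_n - f(x_n)/f'(x_n)

Iteration 1:
  f(0.500000) = -0.375000
  f'(0.500000) = 1.750000
  x_1 = 0.500000 - (-0.375000)/1.750000 = 0.714286
Iteration 2:
  f(0.714286) = 0.078717
  f'(0.714286) = 2.530612
  x_2 = 0.714286 - 0.078717/2.530612 = 0.683180
Iteration 3:
  f(0.683180) = 0.002043
  f'(0.683180) = 2.400204
  x_3 = 0.683180 - 0.002043/2.400204 = 0.682328
Iteration 4:
  f(0.682328) = 0.000001
  f'(0.682328) = 2.396716
  x_4 = 0.682328 - 0.000001/2.396716 = 0.682328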